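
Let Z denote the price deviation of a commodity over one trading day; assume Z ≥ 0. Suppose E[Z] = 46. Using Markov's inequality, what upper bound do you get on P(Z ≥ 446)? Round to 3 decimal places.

Markov's inequality: for a non-negative random variable, P(Z ≥ a) ≤ E[Z]/a.
Here E[Z] = 46 and a = 446, so the bound is 46/446 = 0.1031.

0.103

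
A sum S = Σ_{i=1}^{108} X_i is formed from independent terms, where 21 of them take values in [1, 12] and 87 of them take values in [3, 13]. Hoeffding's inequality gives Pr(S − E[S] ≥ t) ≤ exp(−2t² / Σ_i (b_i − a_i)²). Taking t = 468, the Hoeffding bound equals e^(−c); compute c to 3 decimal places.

Σ(b_i − a_i)² = 21·11² + 87·10² = 11241.
c = 2t² / 11241 = 2·468² / 11241 = 38.9688.

38.969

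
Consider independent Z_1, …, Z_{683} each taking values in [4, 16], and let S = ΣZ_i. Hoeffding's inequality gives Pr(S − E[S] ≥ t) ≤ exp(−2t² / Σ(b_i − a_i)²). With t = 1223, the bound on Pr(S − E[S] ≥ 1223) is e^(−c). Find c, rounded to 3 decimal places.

30.416

Σ(b_i − a_i)² = 683·(12)² = 98352.
c = 2t²/98352 = 2·1223²/98352 = 30.4158.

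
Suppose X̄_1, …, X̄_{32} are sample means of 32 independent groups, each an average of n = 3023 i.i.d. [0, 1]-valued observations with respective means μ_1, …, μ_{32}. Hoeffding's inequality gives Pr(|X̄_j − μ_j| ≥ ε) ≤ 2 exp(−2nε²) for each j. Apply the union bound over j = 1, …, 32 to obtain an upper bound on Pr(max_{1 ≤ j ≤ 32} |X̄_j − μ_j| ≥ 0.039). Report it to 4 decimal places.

Per-experiment Hoeffding bound: 2·exp(−2·3023·0.039²) = 2·exp(−9.19597) = 0.0002029.
Union bound over 32 events: 32·0.0002029 = 0.00649.

0.0065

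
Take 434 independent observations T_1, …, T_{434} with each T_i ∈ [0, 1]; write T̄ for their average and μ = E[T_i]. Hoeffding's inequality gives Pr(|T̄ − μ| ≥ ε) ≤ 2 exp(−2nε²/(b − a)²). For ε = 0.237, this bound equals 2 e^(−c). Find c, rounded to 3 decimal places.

c = 2nε²/(b − a)² = 2·434·0.237² / 1² = 48.7547.

48.755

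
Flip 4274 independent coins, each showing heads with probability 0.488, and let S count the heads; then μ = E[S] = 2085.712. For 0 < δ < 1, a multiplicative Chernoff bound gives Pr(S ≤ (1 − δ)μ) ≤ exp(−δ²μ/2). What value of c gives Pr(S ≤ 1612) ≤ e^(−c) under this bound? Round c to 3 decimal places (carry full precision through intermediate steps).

53.795

Write 1612 = (1 − δ)μ, so δ = 1 − 1612/2085.712 = 0.2271224…
Then the exponent is δ²μ/2 = (μ − 1612)²/(2μ) = 53.795313.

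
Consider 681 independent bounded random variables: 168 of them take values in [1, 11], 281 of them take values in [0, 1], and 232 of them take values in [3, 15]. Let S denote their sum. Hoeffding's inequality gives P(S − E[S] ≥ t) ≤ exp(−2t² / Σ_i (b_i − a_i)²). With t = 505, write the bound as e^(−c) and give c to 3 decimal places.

10.102

Σ(b_i − a_i)² = 168·10² + 281·1² + 232·12² = 50489.
c = 2t² / 50489 = 2·505² / 50489 = 10.1022.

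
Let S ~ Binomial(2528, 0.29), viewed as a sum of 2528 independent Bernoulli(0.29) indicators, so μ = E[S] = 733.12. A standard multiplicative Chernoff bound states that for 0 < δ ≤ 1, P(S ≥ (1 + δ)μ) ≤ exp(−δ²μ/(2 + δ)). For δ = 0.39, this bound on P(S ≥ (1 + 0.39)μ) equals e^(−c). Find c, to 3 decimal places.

46.656

c = δ²μ/(2 + δ) = 0.39²·733.12/(2 + 0.39) = 46.6559.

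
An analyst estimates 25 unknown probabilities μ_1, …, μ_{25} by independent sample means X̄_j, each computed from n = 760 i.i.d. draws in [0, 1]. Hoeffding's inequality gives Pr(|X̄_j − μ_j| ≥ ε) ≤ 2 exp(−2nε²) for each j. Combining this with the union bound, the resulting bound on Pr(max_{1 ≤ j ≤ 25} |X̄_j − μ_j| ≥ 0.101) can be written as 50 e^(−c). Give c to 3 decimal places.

Union bound over the 25 events: Pr(max_{1 ≤ j ≤ 25} |X̄_j − μ_j| ≥ 0.101) ≤ 25·2·exp(−2nε²) = 50 exp(−2·760·0.101²).
So c = 2·760·0.101² = 15.5055.

15.506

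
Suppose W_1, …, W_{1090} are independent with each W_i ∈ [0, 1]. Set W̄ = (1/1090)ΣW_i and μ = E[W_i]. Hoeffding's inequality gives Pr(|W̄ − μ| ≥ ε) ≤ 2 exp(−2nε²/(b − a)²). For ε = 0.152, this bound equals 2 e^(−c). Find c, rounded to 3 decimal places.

50.367

c = 2nε²/(b − a)² = 2·1090·0.152² / 1² = 50.3667.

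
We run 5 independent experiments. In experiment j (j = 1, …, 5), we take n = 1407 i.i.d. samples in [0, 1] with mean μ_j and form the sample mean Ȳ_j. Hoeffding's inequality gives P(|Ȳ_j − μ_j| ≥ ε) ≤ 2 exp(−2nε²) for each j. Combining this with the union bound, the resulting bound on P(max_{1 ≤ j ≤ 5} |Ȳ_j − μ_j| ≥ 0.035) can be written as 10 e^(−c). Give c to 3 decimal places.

Union bound over the 5 events: P(max_{1 ≤ j ≤ 5} |Ȳ_j − μ_j| ≥ 0.035) ≤ 5·2·exp(−2nε²) = 10 exp(−2·1407·0.035²).
So c = 2·1407·0.035² = 3.4472.

3.447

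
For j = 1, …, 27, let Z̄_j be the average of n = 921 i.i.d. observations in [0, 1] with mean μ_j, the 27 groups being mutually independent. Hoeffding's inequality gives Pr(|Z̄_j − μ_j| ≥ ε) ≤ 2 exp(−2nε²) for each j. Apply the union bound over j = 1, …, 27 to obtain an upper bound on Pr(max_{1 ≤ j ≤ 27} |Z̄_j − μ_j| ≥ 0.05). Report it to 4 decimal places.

0.5401

Per-experiment Hoeffding bound: 2·exp(−2·921·0.05²) = 2·exp(−4.60500) = 0.020003.
Union bound over 27 events: 27·0.020003 = 0.54009.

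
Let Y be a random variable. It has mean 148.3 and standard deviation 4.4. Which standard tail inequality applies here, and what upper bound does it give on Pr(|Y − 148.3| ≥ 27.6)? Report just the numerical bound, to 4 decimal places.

0.0254

Mean and variance are known, so Chebyshev's inequality applies.
Chebyshev: Pr(|Y − μ| ≥ t) ≤ Var(Y)/t².
Var(Y) = σ² = 4.4² = 19.36.
Bound = 19.36 / 761.76 = 0.0254.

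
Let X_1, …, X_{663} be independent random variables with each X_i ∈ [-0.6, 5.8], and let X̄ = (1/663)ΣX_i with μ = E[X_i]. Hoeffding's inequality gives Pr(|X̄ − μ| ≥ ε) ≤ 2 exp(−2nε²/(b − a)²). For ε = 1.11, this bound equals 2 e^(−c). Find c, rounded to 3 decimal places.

39.887

c = 2nε²/(b − a)² = 2·663·1.11² / 6.4² = 39.8868.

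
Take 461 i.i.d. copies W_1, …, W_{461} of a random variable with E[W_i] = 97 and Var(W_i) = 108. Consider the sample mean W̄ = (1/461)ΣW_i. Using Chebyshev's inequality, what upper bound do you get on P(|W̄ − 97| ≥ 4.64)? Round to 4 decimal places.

0.0109

Var(W̄) = Var(W_i)/n = 108/461 = 0.23427.
Chebyshev: P(|W̄ − 97| ≥ 4.64) ≤ Var(W̄)/(4.64)² = 108/(461·4.64²) = 0.0109.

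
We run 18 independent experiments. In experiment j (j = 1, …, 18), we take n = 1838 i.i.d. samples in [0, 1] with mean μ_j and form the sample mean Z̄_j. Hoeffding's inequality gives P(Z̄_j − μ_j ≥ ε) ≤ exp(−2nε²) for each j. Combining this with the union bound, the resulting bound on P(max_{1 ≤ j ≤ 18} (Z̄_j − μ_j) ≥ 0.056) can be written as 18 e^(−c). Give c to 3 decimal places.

Union bound over the 18 events: P(max_{1 ≤ j ≤ 18} (Z̄_j − μ_j) ≥ 0.056) ≤ 18·exp(−2nε²) = 18 exp(−2·1838·0.056²).
So c = 2·1838·0.056² = 11.5279.

11.528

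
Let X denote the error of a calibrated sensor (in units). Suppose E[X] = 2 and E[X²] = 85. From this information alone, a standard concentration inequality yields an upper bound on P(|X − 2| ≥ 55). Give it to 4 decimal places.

The first two moments determine the variance, so Chebyshev's inequality is the sharpest standard bound available.
Var(X) = E[X²] − (E[X])² = 85 − 4 = 81.
Chebyshev's inequality: P(|X − μ| ≥ t) ≤ Var(X)/t² = 81/3025 = 0.0268.

0.0268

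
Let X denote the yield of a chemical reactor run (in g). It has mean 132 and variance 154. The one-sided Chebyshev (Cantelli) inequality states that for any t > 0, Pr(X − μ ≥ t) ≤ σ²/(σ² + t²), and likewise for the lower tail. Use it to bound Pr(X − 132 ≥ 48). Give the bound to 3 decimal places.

Here σ² = 154 and t = 48, so σ² + t² = 2458.
Cantelli's bound: 154/2458 = 0.0627.

0.063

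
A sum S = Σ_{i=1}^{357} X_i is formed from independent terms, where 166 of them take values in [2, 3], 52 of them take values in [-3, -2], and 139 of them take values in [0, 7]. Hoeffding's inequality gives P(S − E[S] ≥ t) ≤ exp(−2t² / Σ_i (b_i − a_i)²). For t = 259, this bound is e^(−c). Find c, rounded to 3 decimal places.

19.087

Σ(b_i − a_i)² = 166·1² + 52·1² + 139·7² = 7029.
c = 2t² / 7029 = 2·259² / 7029 = 19.0869.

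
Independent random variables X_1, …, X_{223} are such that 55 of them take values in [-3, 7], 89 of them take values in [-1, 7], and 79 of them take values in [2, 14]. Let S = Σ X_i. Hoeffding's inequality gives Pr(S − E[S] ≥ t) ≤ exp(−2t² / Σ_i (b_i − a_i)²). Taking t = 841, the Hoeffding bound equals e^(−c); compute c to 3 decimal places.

Σ(b_i − a_i)² = 55·10² + 89·8² + 79·12² = 22572.
c = 2t² / 22572 = 2·841² / 22572 = 62.6689.

62.669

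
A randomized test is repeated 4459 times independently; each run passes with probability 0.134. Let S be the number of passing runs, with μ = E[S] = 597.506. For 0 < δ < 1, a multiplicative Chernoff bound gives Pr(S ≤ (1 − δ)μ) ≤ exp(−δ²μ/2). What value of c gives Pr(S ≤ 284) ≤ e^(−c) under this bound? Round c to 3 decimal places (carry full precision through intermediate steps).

82.247

Write 284 = (1 − δ)μ, so δ = 1 − 284/597.506 = 0.524691…
Then the exponent is δ²μ/2 = (μ − 284)²/(2μ) = 82.246883.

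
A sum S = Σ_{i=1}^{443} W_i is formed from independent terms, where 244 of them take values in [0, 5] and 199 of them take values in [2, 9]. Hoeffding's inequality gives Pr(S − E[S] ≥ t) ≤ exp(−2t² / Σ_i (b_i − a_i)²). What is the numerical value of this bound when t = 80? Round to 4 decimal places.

0.4460

Σ(b_i − a_i)² = 244·5² + 199·7² = 15851.
Exponent = 2·80² / 15851 = 0.80752.
Bound = exp(−0.80752) = 0.44596.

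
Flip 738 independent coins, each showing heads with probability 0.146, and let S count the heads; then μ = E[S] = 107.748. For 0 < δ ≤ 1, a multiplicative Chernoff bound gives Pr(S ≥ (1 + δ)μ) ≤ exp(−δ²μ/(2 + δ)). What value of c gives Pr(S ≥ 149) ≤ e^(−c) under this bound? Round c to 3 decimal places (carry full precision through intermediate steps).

6.628

Write 149 = (1 + δ)μ, so δ = 149/107.748 − 1 = 0.3828563…
Then the exponent is δ²μ/(2 + δ) = (149 − μ)² / (μ·(2 + δ)) = 6.628007.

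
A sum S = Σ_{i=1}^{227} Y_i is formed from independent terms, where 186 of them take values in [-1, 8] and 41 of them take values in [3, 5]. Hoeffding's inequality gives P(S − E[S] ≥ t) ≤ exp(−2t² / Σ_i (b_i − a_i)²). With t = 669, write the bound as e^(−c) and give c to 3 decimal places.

58.774

Σ(b_i − a_i)² = 186·9² + 41·2² = 15230.
c = 2t² / 15230 = 2·669² / 15230 = 58.7736.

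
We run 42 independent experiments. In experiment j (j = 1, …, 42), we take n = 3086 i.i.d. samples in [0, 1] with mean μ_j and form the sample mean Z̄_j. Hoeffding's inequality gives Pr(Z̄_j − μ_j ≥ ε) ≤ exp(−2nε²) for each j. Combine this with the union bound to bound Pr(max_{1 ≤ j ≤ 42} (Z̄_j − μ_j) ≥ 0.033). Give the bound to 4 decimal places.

0.0506

Per-experiment Hoeffding bound: exp(−2·3086·0.033²) = exp(−6.72131) = 0.001205.
Union bound over 42 events: 42·0.001205 = 0.05061.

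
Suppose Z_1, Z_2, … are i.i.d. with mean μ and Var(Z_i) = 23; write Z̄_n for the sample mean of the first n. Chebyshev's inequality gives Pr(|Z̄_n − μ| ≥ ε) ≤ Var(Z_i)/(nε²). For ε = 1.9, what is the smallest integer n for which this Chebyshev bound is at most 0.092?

Require 23/(n·1.9²) ≤ 0.092, i.e. n ≥ 23/(0.092·1.9²) = 69.252.
The smallest integer n is 70.

70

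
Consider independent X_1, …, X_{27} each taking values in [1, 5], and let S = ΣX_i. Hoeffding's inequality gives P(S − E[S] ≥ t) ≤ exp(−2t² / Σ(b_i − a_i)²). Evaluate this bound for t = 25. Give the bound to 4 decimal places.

0.0554

Σ(b_i − a_i)² = 27·(4)² = 432.
Exponent = 2·25²/432 = 2.8935.
Bound = exp(−2.8935) = 0.05538.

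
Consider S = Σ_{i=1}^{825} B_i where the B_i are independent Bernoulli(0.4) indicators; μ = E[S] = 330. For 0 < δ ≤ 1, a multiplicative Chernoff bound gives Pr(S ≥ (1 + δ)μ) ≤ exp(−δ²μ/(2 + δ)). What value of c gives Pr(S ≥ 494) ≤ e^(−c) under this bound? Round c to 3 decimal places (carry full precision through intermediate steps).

32.641

Write 494 = (1 + δ)μ, so δ = 494/330 − 1 = 0.4969697…
Then the exponent is δ²μ/(2 + δ) = (494 − μ)² / (μ·(2 + δ)) = 32.640777.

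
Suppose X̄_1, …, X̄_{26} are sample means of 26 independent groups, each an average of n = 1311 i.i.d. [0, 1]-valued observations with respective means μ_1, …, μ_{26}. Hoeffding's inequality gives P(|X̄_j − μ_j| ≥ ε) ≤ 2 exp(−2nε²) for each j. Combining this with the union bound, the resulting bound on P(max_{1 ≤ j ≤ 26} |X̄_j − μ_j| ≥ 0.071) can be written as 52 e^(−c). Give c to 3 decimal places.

13.218

Union bound over the 26 events: P(max_{1 ≤ j ≤ 26} |X̄_j − μ_j| ≥ 0.071) ≤ 26·2·exp(−2nε²) = 52 exp(−2·1311·0.071²).
So c = 2·1311·0.071² = 13.2175.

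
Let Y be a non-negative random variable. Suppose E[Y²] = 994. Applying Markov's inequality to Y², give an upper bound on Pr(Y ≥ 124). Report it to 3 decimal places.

Since Y ≥ 0, the event {Y ≥ 124} is the same as {Y² ≥ 15376}.
Markov's inequality applied to Y² gives Pr(Y² ≥ 15376) ≤ E[Y²]/15376 = 994/15376 = 0.0646.

0.065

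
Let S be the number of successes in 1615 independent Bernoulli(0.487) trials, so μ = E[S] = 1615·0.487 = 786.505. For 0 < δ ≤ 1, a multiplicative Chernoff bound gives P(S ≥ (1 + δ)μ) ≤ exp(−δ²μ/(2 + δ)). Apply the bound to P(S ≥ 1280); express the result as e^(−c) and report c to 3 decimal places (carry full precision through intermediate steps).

Write 1280 = (1 + δ)μ, so δ = 1280/786.505 − 1 = 0.6274531…
Then the exponent is δ²μ/(2 + δ) = (1280 − μ)² / (μ·(2 + δ)) = 117.849855.

117.850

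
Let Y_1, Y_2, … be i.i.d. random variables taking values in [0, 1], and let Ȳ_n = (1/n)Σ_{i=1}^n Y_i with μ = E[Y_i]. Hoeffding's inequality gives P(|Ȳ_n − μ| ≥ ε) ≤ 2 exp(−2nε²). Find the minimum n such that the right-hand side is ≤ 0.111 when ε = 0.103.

137

Require 2·exp(−2nε²) ≤ 0.111, i.e. 2nε² ≥ ln(2/0.111) = 2.891372.
So n ≥ 2.891372 / (2·0.103²) = 136.270.
The smallest integer n is 137.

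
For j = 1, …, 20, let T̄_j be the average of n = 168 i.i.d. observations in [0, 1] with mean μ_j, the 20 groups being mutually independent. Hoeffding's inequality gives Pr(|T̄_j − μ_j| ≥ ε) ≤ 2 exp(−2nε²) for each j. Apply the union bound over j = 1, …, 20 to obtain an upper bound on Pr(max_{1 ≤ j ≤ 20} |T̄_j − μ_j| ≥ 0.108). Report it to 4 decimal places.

0.7944

Per-experiment Hoeffding bound: 2·exp(−2·168·0.108²) = 2·exp(−3.91910) = 0.039718.
Union bound over 20 events: 20·0.039718 = 0.79436.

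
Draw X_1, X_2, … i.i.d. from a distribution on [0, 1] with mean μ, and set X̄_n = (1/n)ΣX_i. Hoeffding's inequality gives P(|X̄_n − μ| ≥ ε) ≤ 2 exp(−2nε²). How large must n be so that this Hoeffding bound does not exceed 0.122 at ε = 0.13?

83

Require 2·exp(−2nε²) ≤ 0.122, i.e. 2nε² ≥ ln(2/0.122) = 2.796881.
So n ≥ 2.796881 / (2·0.13²) = 82.748.
The smallest integer n is 83.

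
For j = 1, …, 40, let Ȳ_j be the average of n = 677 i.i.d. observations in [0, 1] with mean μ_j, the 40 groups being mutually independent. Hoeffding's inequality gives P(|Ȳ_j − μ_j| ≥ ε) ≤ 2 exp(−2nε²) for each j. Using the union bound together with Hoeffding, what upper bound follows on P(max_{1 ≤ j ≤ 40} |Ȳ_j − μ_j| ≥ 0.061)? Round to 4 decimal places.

0.5188

Per-experiment Hoeffding bound: 2·exp(−2·677·0.061²) = 2·exp(−5.03823) = 0.01297.
Union bound over 40 events: 40·0.01297 = 0.51882.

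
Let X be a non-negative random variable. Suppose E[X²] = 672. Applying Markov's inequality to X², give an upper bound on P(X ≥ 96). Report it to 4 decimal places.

Since X ≥ 0, the event {X ≥ 96} is the same as {X² ≥ 9216}.
Markov's inequality applied to X² gives P(X² ≥ 9216) ≤ E[X²]/9216 = 672/9216 = 0.0729.

0.0729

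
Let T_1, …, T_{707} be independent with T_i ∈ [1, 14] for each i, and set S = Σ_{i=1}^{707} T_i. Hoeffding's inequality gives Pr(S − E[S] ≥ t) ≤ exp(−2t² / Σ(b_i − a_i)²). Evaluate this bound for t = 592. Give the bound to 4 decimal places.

Σ(b_i − a_i)² = 707·(13)² = 119483.
Exponent = 2·592²/119483 = 5.8663.
Bound = exp(−5.8663) = 0.00283.

0.0028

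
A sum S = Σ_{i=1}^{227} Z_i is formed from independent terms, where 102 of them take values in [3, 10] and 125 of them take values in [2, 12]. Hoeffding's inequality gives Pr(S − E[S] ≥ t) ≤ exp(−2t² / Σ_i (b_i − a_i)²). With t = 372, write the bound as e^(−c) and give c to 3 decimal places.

Σ(b_i − a_i)² = 102·7² + 125·10² = 17498.
c = 2t² / 17498 = 2·372² / 17498 = 15.8171.

15.817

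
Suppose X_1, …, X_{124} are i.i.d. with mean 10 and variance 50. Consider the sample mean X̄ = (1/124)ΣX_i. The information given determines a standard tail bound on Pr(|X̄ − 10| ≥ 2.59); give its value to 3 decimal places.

With mean and variance of each term known, Chebyshev's inequality bounds the deviation of the sum (or sample mean).
Var(X̄) = Var(X_i)/n = 50/124 = 0.40323.
Chebyshev: Pr(|X̄ − 10| ≥ 2.59) ≤ Var(X̄)/(2.59)² = 50/(124·2.59²) = 0.0601.

0.060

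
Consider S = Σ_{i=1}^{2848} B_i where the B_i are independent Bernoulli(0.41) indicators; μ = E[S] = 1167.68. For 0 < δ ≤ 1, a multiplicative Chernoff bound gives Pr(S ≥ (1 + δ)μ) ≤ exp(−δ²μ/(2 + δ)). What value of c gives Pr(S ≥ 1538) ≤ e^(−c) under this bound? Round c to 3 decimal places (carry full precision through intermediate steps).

50.685

Write 1538 = (1 + δ)μ, so δ = 1538/1167.68 − 1 = 0.3171417…
Then the exponent is δ²μ/(2 + δ) = (1538 − μ)² / (μ·(2 + δ)) = 50.684819.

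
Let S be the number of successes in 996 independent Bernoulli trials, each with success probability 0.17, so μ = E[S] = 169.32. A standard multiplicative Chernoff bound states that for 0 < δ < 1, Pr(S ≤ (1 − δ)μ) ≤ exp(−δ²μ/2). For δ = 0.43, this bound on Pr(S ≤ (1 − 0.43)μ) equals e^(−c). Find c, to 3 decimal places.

c = δ²μ/2 = 0.43²·169.32/2 = 15.6536.

15.654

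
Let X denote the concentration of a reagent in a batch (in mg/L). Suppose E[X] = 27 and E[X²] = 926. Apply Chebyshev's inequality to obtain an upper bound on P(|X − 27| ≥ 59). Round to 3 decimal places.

Var(X) = E[X²] − (E[X])² = 926 − 729 = 197.
Chebyshev's inequality: P(|X − μ| ≥ t) ≤ Var(X)/t² = 197/3481 = 0.0566.

0.057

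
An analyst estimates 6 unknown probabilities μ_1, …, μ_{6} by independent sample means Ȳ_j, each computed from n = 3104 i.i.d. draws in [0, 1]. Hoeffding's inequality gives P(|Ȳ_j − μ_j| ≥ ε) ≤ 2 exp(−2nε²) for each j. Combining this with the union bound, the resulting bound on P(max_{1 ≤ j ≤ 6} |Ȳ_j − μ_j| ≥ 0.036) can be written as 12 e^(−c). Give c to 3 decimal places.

Union bound over the 6 events: P(max_{1 ≤ j ≤ 6} |Ȳ_j − μ_j| ≥ 0.036) ≤ 6·2·exp(−2nε²) = 12 exp(−2·3104·0.036²).
So c = 2·3104·0.036² = 8.0456.

8.046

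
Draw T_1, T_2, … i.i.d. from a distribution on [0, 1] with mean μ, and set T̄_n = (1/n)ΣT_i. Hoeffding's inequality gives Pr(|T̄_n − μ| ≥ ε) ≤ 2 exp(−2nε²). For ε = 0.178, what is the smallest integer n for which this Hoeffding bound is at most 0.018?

Require 2·exp(−2nε²) ≤ 0.018, i.e. 2nε² ≥ ln(2/0.018) = 4.710531.
So n ≥ 4.710531 / (2·0.178²) = 74.336.
The smallest integer n is 75.

75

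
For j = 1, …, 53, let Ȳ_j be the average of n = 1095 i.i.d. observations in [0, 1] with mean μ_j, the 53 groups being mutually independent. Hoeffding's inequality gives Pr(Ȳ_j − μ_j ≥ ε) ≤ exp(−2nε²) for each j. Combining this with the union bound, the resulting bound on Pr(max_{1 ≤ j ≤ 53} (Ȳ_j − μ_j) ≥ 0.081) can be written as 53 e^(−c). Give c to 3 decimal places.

Union bound over the 53 events: Pr(max_{1 ≤ j ≤ 53} (Ȳ_j − μ_j) ≥ 0.081) ≤ 53·exp(−2nε²) = 53 exp(−2·1095·0.081²).
So c = 2·1095·0.081² = 14.3686.

14.369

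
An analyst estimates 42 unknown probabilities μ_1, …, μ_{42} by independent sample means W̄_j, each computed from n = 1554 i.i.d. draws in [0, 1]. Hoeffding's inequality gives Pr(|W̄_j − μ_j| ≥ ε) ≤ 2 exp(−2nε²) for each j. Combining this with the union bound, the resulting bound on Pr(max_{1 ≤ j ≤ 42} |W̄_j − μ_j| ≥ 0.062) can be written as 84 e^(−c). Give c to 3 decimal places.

11.947

Union bound over the 42 events: Pr(max_{1 ≤ j ≤ 42} |W̄_j − μ_j| ≥ 0.062) ≤ 42·2·exp(−2nε²) = 84 exp(−2·1554·0.062²).
So c = 2·1554·0.062² = 11.9472.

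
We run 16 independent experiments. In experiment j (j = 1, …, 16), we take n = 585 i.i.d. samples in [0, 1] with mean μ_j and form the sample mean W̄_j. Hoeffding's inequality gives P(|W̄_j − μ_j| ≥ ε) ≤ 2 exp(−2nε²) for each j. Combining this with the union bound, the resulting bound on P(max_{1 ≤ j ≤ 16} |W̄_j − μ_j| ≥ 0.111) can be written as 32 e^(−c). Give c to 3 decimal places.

Union bound over the 16 events: P(max_{1 ≤ j ≤ 16} |W̄_j − μ_j| ≥ 0.111) ≤ 16·2·exp(−2nε²) = 32 exp(−2·585·0.111²).
So c = 2·585·0.111² = 14.4156.

14.416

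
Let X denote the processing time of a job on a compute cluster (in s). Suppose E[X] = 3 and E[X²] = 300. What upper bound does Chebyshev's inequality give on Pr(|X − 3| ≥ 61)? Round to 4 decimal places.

Var(X) = E[X²] − (E[X])² = 300 − 9 = 291.
Chebyshev's inequality: Pr(|X − μ| ≥ t) ≤ Var(X)/t² = 291/3721 = 0.0782.

0.0782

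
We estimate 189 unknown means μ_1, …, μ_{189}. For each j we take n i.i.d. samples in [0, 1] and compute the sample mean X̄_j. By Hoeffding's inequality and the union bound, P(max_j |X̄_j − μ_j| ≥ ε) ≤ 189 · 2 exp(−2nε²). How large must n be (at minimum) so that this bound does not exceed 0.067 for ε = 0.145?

Need 2·189·exp(−2nε²) ≤ 0.067, i.e. exp(−2nε²) ≤ 0.067/378.
So 2nε² ≥ ln(378/0.067) = 8.637957.
Hence n ≥ 8.637957/(2·0.145²) = 205.421.
The smallest integer n is 206.

206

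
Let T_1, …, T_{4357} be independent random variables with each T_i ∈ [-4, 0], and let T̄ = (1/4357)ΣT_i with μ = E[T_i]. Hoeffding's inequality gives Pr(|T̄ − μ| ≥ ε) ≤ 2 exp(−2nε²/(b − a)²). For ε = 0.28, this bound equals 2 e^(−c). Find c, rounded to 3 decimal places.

c = 2nε²/(b − a)² = 2·4357·0.28² / 4² = 42.6986.

42.699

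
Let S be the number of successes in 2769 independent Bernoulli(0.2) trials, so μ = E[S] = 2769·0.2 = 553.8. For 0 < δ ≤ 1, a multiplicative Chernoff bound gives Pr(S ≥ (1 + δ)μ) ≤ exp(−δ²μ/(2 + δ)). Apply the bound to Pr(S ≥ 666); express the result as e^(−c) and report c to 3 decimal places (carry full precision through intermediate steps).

Write 666 = (1 + δ)μ, so δ = 666/553.8 − 1 = 0.2026002…
Then the exponent is δ²μ/(2 + δ) = (666 − μ)² / (μ·(2 + δ)) = 10.320413.

10.320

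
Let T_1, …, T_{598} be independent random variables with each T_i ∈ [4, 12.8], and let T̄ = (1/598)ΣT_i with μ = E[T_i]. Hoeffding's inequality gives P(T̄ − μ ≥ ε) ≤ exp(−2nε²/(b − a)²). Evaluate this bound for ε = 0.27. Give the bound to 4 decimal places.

Exponent: 2nε²/(b − a)² = 2·598·0.27² / 8.8² = 1.12588.
Bound = exp(−1.12588) = 0.32437.

0.3244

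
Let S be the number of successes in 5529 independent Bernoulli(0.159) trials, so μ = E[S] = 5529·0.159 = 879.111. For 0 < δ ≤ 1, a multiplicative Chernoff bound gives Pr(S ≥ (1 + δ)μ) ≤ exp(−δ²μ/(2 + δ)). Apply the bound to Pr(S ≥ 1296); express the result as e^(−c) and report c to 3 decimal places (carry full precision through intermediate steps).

79.902

Write 1296 = (1 + δ)μ, so δ = 1296/879.111 − 1 = 0.4742166…
Then the exponent is δ²μ/(2 + δ) = (1296 − μ)² / (μ·(2 + δ)) = 79.902331.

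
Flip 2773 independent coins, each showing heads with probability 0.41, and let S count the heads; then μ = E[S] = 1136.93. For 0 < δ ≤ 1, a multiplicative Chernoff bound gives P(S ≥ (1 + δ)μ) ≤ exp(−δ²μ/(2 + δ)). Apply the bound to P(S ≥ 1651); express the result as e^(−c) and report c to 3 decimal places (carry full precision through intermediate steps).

94.790

Write 1651 = (1 + δ)μ, so δ = 1651/1136.93 − 1 = 0.4521562…
Then the exponent is δ²μ/(2 + δ) = (1651 − μ)² / (μ·(2 + δ)) = 94.790029.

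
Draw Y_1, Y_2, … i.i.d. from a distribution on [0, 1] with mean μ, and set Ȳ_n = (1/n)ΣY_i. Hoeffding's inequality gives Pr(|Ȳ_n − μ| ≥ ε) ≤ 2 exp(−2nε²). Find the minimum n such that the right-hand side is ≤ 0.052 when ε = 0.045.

Require 2·exp(−2nε²) ≤ 0.052, i.e. 2nε² ≥ ln(2/0.052) = 3.649659.
So n ≥ 3.649659 / (2·0.045²) = 901.150.
The smallest integer n is 902.

902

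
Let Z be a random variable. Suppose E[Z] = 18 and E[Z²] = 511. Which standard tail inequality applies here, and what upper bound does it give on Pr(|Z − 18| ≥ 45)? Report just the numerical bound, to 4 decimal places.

0.0923

The first two moments determine the variance, so Chebyshev's inequality is the sharpest standard bound available.
Var(Z) = E[Z²] − (E[Z])² = 511 − 324 = 187.
Chebyshev's inequality: Pr(|Z − μ| ≥ t) ≤ Var(Z)/t² = 187/2025 = 0.0923.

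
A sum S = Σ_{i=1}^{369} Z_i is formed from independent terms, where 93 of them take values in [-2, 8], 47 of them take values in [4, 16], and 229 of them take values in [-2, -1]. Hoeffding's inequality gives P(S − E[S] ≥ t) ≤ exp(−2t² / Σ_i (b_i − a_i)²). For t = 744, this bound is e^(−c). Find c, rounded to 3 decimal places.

Σ(b_i − a_i)² = 93·10² + 47·12² + 229·1² = 16297.
c = 2t² / 16297 = 2·744² / 16297 = 67.9310.

67.931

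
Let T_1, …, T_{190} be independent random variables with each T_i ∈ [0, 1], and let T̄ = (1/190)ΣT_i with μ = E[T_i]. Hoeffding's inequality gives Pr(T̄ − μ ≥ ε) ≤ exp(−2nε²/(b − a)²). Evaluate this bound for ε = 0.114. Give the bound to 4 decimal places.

Exponent: 2nε²/(b − a)² = 2·190·0.114² / 1² = 4.93848.
Bound = exp(−4.93848) = 0.00717.

0.0072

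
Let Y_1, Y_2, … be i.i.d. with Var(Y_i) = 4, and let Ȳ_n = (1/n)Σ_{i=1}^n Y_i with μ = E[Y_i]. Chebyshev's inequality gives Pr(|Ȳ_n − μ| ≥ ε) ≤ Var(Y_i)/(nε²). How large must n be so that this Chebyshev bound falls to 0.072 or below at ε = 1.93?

15

Require 4/(n·1.93²) ≤ 0.072, i.e. n ≥ 4/(0.072·1.93²) = 14.915.
The smallest integer n is 15.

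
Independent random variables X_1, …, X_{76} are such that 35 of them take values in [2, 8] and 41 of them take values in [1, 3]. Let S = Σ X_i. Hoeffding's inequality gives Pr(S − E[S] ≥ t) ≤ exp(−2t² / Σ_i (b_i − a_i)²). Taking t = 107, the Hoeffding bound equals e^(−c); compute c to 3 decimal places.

Σ(b_i − a_i)² = 35·6² + 41·2² = 1424.
c = 2t² / 1424 = 2·107² / 1424 = 16.0801.

16.080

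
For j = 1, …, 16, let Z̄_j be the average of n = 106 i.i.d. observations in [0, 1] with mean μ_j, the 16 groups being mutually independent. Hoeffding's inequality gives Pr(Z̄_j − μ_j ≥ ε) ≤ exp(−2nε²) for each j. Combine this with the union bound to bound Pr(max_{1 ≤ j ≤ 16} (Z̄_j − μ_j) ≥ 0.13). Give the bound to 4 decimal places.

0.4448

Per-experiment Hoeffding bound: exp(−2·106·0.13²) = exp(−3.58280) = 0.027798.
Union bound over 16 events: 16·0.027798 = 0.44476.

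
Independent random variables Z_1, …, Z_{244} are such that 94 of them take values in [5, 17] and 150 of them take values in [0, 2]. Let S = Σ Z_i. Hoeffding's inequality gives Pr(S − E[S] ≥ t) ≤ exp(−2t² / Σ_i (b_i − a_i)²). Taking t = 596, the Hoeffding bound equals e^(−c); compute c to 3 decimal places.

Σ(b_i − a_i)² = 94·12² + 150·2² = 14136.
c = 2t² / 14136 = 2·596² / 14136 = 50.2569.

50.257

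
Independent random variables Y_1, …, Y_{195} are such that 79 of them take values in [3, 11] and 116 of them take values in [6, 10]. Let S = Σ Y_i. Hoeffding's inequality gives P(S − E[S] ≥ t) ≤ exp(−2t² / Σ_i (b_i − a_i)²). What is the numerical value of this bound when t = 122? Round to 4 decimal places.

Σ(b_i − a_i)² = 79·8² + 116·4² = 6912.
Exponent = 2·122² / 6912 = 4.30671.
Bound = exp(−4.30671) = 0.01348.

0.0135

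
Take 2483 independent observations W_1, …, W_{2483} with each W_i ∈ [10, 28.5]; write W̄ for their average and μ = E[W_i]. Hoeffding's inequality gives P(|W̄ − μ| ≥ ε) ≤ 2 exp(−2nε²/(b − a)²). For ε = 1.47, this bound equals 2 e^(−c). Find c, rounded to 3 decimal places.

c = 2nε²/(b − a)² = 2·2483·1.47² / 18.5² = 31.3544.

31.354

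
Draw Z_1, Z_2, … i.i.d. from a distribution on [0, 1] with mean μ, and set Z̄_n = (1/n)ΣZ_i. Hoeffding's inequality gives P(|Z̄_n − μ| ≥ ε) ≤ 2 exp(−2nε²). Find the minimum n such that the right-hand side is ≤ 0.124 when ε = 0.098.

Require 2·exp(−2nε²) ≤ 0.124, i.e. 2nε² ≥ ln(2/0.124) = 2.780621.
So n ≥ 2.780621 / (2·0.098²) = 144.764.
The smallest integer n is 145.

145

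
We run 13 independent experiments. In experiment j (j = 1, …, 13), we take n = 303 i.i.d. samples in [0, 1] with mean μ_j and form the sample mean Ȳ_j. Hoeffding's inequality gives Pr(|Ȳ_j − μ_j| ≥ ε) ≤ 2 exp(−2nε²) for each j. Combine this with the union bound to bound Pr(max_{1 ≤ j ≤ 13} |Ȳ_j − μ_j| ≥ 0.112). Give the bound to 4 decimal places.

0.0130

Per-experiment Hoeffding bound: 2·exp(−2·303·0.112²) = 2·exp(−7.60166) = 0.00099924.
Union bound over 13 events: 13·0.00099924 = 0.01299.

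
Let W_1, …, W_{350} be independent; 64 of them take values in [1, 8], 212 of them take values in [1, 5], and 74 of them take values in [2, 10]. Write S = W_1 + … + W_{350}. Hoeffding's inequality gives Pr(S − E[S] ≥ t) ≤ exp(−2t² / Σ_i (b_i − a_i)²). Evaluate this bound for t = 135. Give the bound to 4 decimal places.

Σ(b_i − a_i)² = 64·7² + 212·4² + 74·8² = 11264.
Exponent = 2·135² / 11264 = 3.23597.
Bound = exp(−3.23597) = 0.03932.

0.0393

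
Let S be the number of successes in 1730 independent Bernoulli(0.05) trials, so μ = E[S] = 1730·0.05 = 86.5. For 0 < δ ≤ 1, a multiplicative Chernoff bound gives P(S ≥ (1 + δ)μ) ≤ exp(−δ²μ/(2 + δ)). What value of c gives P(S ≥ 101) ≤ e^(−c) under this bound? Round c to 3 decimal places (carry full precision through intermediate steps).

1.121

Write 101 = (1 + δ)μ, so δ = 101/86.5 − 1 = 0.1676301…
Then the exponent is δ²μ/(2 + δ) = (101 − μ)² / (μ·(2 + δ)) = 1.121333.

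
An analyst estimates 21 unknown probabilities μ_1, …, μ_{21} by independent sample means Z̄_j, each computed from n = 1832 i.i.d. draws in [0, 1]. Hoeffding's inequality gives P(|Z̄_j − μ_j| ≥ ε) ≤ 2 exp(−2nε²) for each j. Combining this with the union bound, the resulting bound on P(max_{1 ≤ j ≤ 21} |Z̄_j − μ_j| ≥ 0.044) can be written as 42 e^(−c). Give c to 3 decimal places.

Union bound over the 21 events: P(max_{1 ≤ j ≤ 21} |Z̄_j − μ_j| ≥ 0.044) ≤ 21·2·exp(−2nε²) = 42 exp(−2·1832·0.044²).
So c = 2·1832·0.044² = 7.0935.

7.094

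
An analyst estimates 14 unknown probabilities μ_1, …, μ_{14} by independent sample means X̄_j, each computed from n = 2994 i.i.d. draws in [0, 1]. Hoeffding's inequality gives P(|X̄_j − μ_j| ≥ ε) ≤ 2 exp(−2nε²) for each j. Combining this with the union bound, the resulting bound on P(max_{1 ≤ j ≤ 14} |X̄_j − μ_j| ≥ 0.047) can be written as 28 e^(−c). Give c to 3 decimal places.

Union bound over the 14 events: P(max_{1 ≤ j ≤ 14} |X̄_j − μ_j| ≥ 0.047) ≤ 14·2·exp(−2nε²) = 28 exp(−2·2994·0.047²).
So c = 2·2994·0.047² = 13.2275.

13.227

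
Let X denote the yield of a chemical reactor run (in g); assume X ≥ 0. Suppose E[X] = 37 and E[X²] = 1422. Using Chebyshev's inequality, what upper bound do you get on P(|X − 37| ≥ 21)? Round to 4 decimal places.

Var(X) = E[X²] − (E[X])² = 1422 − 1369 = 53.
Chebyshev's inequality: P(|X − μ| ≥ t) ≤ Var(X)/t² = 53/441 = 0.1202.

0.1202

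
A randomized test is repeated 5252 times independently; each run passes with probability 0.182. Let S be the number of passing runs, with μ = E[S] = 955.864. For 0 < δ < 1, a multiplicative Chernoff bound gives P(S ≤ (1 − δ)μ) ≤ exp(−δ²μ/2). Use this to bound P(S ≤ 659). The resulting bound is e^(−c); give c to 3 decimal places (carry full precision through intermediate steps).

46.099

Write 659 = (1 − δ)μ, so δ = 1 − 659/955.864 = 0.3105714…
Then the exponent is δ²μ/2 = (μ − 659)²/(2μ) = 46.098731.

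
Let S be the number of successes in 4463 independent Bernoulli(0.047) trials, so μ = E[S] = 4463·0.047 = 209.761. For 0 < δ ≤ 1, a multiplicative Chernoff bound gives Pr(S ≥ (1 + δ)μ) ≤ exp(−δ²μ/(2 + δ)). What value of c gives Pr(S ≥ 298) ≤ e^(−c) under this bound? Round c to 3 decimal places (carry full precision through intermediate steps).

Write 298 = (1 + δ)μ, so δ = 298/209.761 − 1 = 0.4206645…
Then the exponent is δ²μ/(2 + δ) = (298 − μ)² / (μ·(2 + δ)) = 15.334224.

15.334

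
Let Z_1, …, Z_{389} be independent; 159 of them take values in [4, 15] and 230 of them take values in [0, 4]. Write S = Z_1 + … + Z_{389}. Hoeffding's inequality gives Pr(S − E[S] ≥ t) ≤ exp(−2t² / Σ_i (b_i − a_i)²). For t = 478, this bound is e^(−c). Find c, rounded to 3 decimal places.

19.938

Σ(b_i − a_i)² = 159·11² + 230·4² = 22919.
c = 2t² / 22919 = 2·478² / 22919 = 19.9384.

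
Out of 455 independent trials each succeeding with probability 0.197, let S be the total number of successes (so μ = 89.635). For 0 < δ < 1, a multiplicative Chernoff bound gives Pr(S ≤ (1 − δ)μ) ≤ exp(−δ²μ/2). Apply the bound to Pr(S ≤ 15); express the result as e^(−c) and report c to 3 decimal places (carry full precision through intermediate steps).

31.073

Write 15 = (1 − δ)μ, so δ = 1 − 15/89.635 = 0.8326547…
Then the exponent is δ²μ/2 = (μ − 15)²/(2μ) = 31.072590.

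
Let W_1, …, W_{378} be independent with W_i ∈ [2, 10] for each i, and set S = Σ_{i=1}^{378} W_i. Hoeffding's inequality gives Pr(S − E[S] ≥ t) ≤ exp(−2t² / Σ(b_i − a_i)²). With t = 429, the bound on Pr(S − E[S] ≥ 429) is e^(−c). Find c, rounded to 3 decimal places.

15.215

Σ(b_i − a_i)² = 378·(8)² = 24192.
c = 2t²/24192 = 2·429²/24192 = 15.2150.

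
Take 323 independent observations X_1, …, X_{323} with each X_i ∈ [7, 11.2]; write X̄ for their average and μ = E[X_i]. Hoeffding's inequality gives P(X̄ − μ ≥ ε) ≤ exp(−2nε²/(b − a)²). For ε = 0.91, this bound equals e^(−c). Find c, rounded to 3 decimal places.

30.326

c = 2nε²/(b − a)² = 2·323·0.91² / 4.2² = 30.3261.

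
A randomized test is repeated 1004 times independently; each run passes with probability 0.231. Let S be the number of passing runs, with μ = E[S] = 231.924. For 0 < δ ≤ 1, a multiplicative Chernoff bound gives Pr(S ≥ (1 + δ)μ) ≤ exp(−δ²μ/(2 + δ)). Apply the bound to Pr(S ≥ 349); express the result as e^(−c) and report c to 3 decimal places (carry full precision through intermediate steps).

Write 349 = (1 + δ)μ, so δ = 349/231.924 − 1 = 0.5048033…
Then the exponent is δ²μ/(2 + δ) = (349 − μ)² / (μ·(2 + δ)) = 23.594807.

23.595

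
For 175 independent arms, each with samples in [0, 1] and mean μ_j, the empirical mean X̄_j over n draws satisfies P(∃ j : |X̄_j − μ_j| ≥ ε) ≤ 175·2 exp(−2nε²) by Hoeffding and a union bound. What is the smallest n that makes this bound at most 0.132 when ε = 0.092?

466

Need 2·175·exp(−2nε²) ≤ 0.132, i.e. exp(−2nε²) ≤ 0.132/350.
So 2nε² ≥ ln(350/0.132) = 7.882887.
Hence n ≥ 7.882887/(2·0.092²) = 465.671.
The smallest integer n is 466.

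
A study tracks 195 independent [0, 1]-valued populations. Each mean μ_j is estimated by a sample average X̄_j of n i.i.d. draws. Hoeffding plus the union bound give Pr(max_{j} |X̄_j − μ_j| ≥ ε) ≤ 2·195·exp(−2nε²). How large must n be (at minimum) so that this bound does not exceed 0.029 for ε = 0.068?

1028

Need 2·195·exp(−2nε²) ≤ 0.029, i.e. exp(−2nε²) ≤ 0.029/390.
So 2nε² ≥ ln(390/0.029) = 9.506606.
Hence n ≥ 9.506606/(2·0.068²) = 1027.963.
The smallest integer n is 1028.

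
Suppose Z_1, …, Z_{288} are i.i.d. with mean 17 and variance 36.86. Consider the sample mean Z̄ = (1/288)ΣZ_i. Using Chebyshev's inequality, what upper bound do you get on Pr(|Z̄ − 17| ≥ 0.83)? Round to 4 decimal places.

Var(Z̄) = Var(Z_i)/n = 36.86/288 = 0.12799.
Chebyshev: Pr(|Z̄ − 17| ≥ 0.83) ≤ Var(Z̄)/(0.83)² = 36.86/(288·0.83²) = 0.1858.

0.1858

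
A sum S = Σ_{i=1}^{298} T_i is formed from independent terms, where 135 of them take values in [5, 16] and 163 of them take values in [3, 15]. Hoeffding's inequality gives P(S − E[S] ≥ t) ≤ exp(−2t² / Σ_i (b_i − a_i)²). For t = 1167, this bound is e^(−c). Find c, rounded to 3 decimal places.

Σ(b_i − a_i)² = 135·11² + 163·12² = 39807.
c = 2t² / 39807 = 2·1167² / 39807 = 68.4246.

68.425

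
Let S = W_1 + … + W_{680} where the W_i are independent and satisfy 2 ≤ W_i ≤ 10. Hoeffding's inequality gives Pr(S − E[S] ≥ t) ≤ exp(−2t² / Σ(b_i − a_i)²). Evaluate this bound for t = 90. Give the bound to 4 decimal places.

Σ(b_i − a_i)² = 680·(8)² = 43520.
Exponent = 2·90²/43520 = 0.3722.
Bound = exp(−0.3722) = 0.68919.

0.6892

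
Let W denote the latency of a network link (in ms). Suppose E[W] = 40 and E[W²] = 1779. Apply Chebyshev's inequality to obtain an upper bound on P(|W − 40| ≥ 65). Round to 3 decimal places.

Var(W) = E[W²] − (E[W])² = 1779 − 1600 = 179.
Chebyshev's inequality: P(|W − μ| ≥ t) ≤ Var(W)/t² = 179/4225 = 0.0424.

0.042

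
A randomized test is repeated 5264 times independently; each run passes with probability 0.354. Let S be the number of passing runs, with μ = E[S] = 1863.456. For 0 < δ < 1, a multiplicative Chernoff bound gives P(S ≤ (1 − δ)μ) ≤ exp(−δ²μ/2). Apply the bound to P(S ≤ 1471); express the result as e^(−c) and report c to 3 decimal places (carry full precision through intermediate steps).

Write 1471 = (1 − δ)μ, so δ = 1 − 1471/1863.456 = 0.2106065…
Then the exponent is δ²μ/2 = (μ − 1471)²/(2μ) = 41.326898.

41.327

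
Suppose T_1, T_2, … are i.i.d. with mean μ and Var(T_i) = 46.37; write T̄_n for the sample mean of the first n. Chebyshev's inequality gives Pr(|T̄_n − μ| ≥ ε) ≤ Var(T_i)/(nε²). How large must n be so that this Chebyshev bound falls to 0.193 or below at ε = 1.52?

104

Require 46.37/(n·1.52²) ≤ 0.193, i.e. n ≥ 46.37/(0.193·1.52²) = 103.990.
The smallest integer n is 104.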